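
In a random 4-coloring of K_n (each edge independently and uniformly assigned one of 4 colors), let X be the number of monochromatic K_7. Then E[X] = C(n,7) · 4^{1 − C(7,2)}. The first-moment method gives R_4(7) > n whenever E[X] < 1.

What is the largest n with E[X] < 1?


We need C(n, 7) · 4^{1 − 21} < 1, i.e. C(n, 7) < 4^{21 − 1} = 1099511627776.
Check values of n near the boundary:
  n = 176: C(176, 7) = 919790691600; 919790691600 < 1099511627776? YES
  n = 177: C(177, 7) = 957664425960; 957664425960 < 1099511627776? YES
  n = 178: C(178, 7) = 996867063280; 996867063280 < 1099511627776? YES
  n = 179: C(179, 7) = 1037437234460; 1037437234460 < 1099511627776? YES
  n = 180: C(180, 7) = 1079414463600; 1079414463600 < 1099511627776? YES
  n = 181: C(181, 7) = 1122839183400; 1122839183400 < 1099511627776? NO
The largest n with C(n, 7) < 1099511627776 is n = 180 (where E[X] = 67463403975/68719476736 ≈ 0.981722). Hence R_4(7) > 180, i.e. R_4(7) ≥ 181.

Largest n = 180; hence R_4(7) > 180.


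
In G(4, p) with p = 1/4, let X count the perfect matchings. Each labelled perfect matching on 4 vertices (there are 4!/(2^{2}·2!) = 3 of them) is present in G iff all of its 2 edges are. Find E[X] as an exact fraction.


K_4 has 4!/(2^{2}·2!) = 3 labelled perfect matchings.
For each such perfect matching H, let X_H = 1 if all 2 edges of H are present in G. Then P[X_H = 1] = p^{2} = (1/4)^{2} = 1/16.
By linearity: E[X] = Σ_H E[X_H] = 3 · p^{2} = 3 · 1/16 = 3/16.
Numerically: E[X] ≈ 0.1875.

E[X] = 3 · (1/4)^{2} = 3/16 ≈ 0.1875.


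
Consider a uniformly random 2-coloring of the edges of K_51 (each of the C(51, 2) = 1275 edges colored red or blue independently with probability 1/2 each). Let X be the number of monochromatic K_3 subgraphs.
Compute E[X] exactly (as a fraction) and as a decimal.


Let X = Σ_S X_S over the C(51, 3) = 20825 subsets S of size 3, where X_S = 1 if the K_3 on S is monochromatic.
For a fixed S, the K_3 on S has C(3, 2) = 3 edges. P[all 3 edges red] = (1/2)^3, and likewise for blue, so P[monochromatic] = 2·(1/2)^3 = 2^{1 − 3} = 1/4.
By linearity of expectation: E[X] = C(51, 3) · 2^{1 − 3} = 20825 · 1/4 = 20825/4.
Numerically: E[X] ≈ 5206.25000.

E[X] = C(51,3)·2^(1−C(3,2)) = 20825/4 ≈ 5206.25000.


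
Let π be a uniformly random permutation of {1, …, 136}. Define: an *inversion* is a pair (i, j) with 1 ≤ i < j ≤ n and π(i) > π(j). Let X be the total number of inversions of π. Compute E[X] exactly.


Write X = Σ X_I over the C(136, 2) = 9180 pairs i < j, with X_I the indicator of one inversion.
There are 9180 indicators.
For each fixed pair i < j, the values π(i) and π(j) are two distinct elements of {1, …, 136} in uniformly random order; by symmetry P[π(i) > π(j)] = 1/2.
By linearity: E[X] = 9180 · (1/2) = C(136, 2) · (1/2) = 9180/2 = 4590 ≈ 4590.000000.

E[X] = 4590 = 4590.000000.


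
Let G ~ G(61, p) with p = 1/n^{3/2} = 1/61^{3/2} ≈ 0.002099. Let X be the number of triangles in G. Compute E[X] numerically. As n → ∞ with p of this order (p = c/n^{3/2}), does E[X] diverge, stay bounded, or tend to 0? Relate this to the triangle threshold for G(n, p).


Number of potential triangles: C(61, 3) = 35990.
Each occurs with probability p³ ≈ (0.002099)³ ≈ 9.2473169e-09.
By linearity: E[X] = C(61, 3)·p³ ≈ 35990 · 9.2473169e-09 ≈ 0.00033.
Since α = 3/2 > 1, p = c/n^{3/2} = o(1/n) is below the triangle threshold p ~ 1/n. Asymptotically E[X] ~ (c³/6)·n^{3(1−α)} = (1³/6)·n^{-1.5} → 0, so by Markov's inequality G has no triangles w.h.p.

E[X] ≈ 0.00033; in regime p = Θ(1/n^{3/2}) E[X] tends to 0 (below the triangle threshold p ~ 1/n).


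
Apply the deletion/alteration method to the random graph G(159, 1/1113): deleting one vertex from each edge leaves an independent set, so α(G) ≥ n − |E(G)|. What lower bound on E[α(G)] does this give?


E[|E(G)|] = C(159, 2)·p = 12561 · (1/1113) = 79/7.
E[α(G)] ≥ n − E[|E(G)|] = 159 − 79/7 = 1034/7.
Numerically: ≈ 147.714286.
(This is only a lower bound; the true E[α(G)] may be larger.)

E[α(G)] ≥ 1034/7 ≈ 147.714286.


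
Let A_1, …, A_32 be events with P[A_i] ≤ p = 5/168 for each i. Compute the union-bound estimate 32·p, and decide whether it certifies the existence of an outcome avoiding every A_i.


Union bound: P[∪_{i=1}^{32} A_i] ≤ Σ_i P[A_i] ≤ 32·p = 32·(5/168) = 20/21.
Numerically: 20/21 ≈ 0.952.
Is 20/21 < 1? YES.
Since P[∪ A_i] ≤ 20/21 < 1, the complement has P[∩ A_i^c] ≥ 1 − 20/21 = 1/21 > 0, so some outcome avoids every A_i.

32·p = 20/21 ≈ 0.952; existence CERTIFIED by the union bound.


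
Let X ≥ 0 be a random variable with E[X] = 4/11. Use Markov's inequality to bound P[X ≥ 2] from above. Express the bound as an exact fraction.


μ = E[X] = 4/11, a = 2.
Markov: P[X ≥ 2] ≤ μ/a = (4/11)/2 = 2/11.
Numerically: ≈ 0.18182.
(Since a = 2 > μ = 0.36364, the bound 2/11 is < 1 and informative.)

P[X ≥ 2] ≤ 2/11 ≈ 0.18182.


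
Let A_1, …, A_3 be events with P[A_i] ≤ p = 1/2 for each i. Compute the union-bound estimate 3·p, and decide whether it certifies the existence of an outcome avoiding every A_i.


Union bound: P[∪_{i=1}^{3} A_i] ≤ Σ_i P[A_i] ≤ 3·p = 3·(1/2) = 3/2.
Numerically: 3/2 ≈ 1.5000.
Is 3/2 < 1? NO.
Since the bound 3/2 is ≥ 1, the union bound is uninformative here; it does NOT by itself certify existence.

3·p = 3/2 ≈ 1.5000; existence NOT certified by the union bound.


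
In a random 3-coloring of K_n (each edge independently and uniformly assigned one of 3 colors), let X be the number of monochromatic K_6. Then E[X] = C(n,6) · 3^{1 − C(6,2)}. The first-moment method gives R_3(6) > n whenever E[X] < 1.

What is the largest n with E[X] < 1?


We need C(n, 6) · 3^{1 − 15} < 1, i.e. C(n, 6) < 3^{15 − 1} = 4782969.
Check values of n near the boundary:
  n = 37: C(37, 6) = 2324784; 2324784 < 4782969? YES
  n = 38: C(38, 6) = 2760681; 2760681 < 4782969? YES
  n = 39: C(39, 6) = 3262623; 3262623 < 4782969? YES
  n = 40: C(40, 6) = 3838380; 3838380 < 4782969? YES
  n = 41: C(41, 6) = 4496388; 4496388 < 4782969? YES
  n = 42: C(42, 6) = 5245786; 5245786 < 4782969? NO
  n = 43: C(43, 6) = 6096454; 6096454 < 4782969? NO
The largest n with C(n, 6) < 4782969 is n = 41 (where E[X] = 1498796/1594323 ≈ 0.940083). Hence R_3(6) > 41, i.e. R_3(6) ≥ 42.

Largest n = 41; hence R_3(6) > 41.


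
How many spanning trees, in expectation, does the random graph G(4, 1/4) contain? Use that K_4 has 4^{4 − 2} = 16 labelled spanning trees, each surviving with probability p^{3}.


K_4 has 4^{4 − 2} = 16 labelled spanning trees.
For each such spanning tree H, let X_H = 1 if all 3 edges of H are present in G. Then P[X_H = 1] = p^{3} = (1/4)^{3} = 1/64.
By linearity of expectation: E[X] = Σ_H E[X_H] = 16 · p^{3} = 16 · 1/64 = 1/4.
Numerically: E[X] ≈ 0.25.

E[X] = 16 · (1/4)^{3} = 1/4 ≈ 0.25.


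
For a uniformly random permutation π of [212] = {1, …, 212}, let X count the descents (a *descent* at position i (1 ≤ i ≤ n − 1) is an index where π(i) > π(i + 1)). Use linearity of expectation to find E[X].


Write X = Σ X_I over i = 1, …, 211, with X_I the indicator of one descent.
There are 211 indicators.
For each fixed i, the pair (π(i), π(i+1)) is a uniformly random ordered pair of distinct values from {1, …, 212}; by symmetry P[π(i) > π(i+1)] = 1/2.
By linearity: E[X] = 211 · (1/2) = (212 − 1) · (1/2) = 211/2 ≈ 105.500.

E[X] = 211/2 = 105.500.


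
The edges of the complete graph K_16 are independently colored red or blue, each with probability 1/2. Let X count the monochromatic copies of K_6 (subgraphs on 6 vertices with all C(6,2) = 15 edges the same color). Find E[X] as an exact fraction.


Let X = Σ_S X_S over the C(16, 6) = 8008 subsets S of size 6, where X_S = 1 if the K_6 on S is monochromatic.
For a fixed S, the K_6 on S has C(6, 2) = 15 edges. P[all 15 edges red] = (1/2)^15, and likewise for blue, so P[monochromatic] = 2·(1/2)^15 = 2^{1 − 15} = 1/16384.
Summing: E[X] = C(16, 6) · 2^{1 − 15} = 8008 · 1/16384 = 1001/2048.
Numerically: E[X] ≈ 0.4888.

E[X] = C(16,6)·2^(1−C(6,2)) = 1001/2048 ≈ 0.4888.


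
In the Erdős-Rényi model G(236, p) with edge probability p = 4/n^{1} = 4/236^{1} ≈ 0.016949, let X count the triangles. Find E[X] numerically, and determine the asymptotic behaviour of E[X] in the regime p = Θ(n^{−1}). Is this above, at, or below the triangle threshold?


Number of potential triangles: C(236, 3) = 2162940.
Each occurs with probability p³ ≈ (0.016949)³ ≈ 4.8690470e-06.
By linearity: E[X] = C(236, 3)·p³ ≈ 2162940 · 4.8690470e-06 ≈ 10.53146.
Here α = 1, so p = 4/n is exactly at the triangle threshold p ~ 1/n. Asymptotically E[X] → c³/6 = 4³/6 = 32/3 ≈ 10.66667, a bounded constant. In this regime the triangle count is asymptotically Poisson(c³/6).

E[X] ≈ 10.53146; in regime p = Θ(1/n^{1}) E[X] stays bounded (at the triangle threshold p ~ 1/n).


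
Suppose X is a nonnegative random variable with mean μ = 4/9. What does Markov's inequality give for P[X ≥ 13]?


μ = E[X] = 4/9, a = 13.
Markov: P[X ≥ 13] ≤ μ/a = (4/9)/13 = 4/117.
Numerically: ≈ 0.03419.
(Since a = 13 > μ = 0.44444, the bound 4/117 is < 1 and informative.)

P[X ≥ 13] ≤ 4/117 ≈ 0.03419.


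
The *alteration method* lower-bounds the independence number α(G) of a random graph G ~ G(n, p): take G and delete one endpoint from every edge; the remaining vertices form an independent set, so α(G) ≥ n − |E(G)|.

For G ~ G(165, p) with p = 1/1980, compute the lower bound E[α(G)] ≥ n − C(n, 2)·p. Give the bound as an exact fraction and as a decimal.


E[|E(G)|] = C(165, 2)·p = 13530 · (1/1980) = 41/6.
E[α(G)] ≥ n − E[|E(G)|] = 165 − 41/6 = 949/6.
Numerically: ≈ 158.1667.
(This is only a lower bound; the true E[α(G)] may be larger.)

E[α(G)] ≥ 949/6 ≈ 158.1667.


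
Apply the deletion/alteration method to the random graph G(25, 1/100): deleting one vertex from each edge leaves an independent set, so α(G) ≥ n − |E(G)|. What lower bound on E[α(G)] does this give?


E[|E(G)|] = C(25, 2)·p = 300 · (1/100) = 3.
E[α(G)] ≥ n − E[|E(G)|] = 25 − 3 = 22.
Numerically: ≈ 22.0000.
(This is only a lower bound; the true E[α(G)] may be larger.)

E[α(G)] ≥ 22 ≈ 22.0000.


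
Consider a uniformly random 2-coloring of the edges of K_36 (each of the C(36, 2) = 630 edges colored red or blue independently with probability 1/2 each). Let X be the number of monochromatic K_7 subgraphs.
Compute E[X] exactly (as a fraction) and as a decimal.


Let X = Σ_S X_S over the C(36, 7) = 8347680 subsets S of size 7, where X_S = 1 if the K_7 on S is monochromatic.
For a fixed S, the K_7 on S has C(7, 2) = 21 edges. P[all 21 edges red] = (1/2)^21, and likewise for blue, so P[monochromatic] = 2·(1/2)^21 = 2^{1 − 21} = 1/1048576.
Summing: E[X] = C(36, 7) · 2^{1 − 21} = 8347680 · 1/1048576 = 260865/32768.
Numerically: E[X] ≈ 7.961.

E[X] = C(36,7)·2^(1−C(7,2)) = 260865/32768 ≈ 7.961.


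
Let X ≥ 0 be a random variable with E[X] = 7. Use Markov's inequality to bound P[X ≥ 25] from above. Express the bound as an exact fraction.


μ = E[X] = 7, a = 25.
Markov: P[X ≥ 25] ≤ μ/a = (7)/25 = 7/25.
Numerically: ≈ 0.2800.
(Since a = 25 > μ = 7.0000, the bound 7/25 is < 1 and informative.)

P[X ≥ 25] ≤ 7/25 ≈ 0.2800.


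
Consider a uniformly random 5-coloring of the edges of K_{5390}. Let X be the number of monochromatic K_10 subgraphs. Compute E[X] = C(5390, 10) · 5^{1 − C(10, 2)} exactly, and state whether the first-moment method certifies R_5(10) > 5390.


E[X] = C(5390, 10) · 5^{1 − 45} = 5655833965919099070255434039753 · 5^{−44} = 5655833965919099070255434039753/5684341886080801486968994140625.
As a reduced fraction: E[X] = 5655833965919099070255434039753/5684341886080801486968994140625 ≈ 0.995.
Is E[X] < 1? YES.
Since E[X] < 1, there exists a 5-coloring of K_{5390} with no monochromatic K_10; hence R_5(10) > 5390.

E[X] = 5655833965919099070255434039753/5684341886080801486968994140625 ≈ 0.995; E[X] < 1, so R_5(10) > 5390.


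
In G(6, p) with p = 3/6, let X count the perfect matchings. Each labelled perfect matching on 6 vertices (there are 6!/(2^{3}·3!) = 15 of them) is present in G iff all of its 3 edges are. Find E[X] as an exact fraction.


K_6 has 6!/(2^{3}·3!) = 15 labelled perfect matchings.
For each such perfect matching H, let X_H = 1 if all 3 edges of H are present in G. Then P[X_H = 1] = p^{3} = (1/2)^{3} = 1/8.
By linearity of expectation: E[X] = Σ_H E[X_H] = 15 · p^{3} = 15 · 1/8 = 15/8.
Numerically: E[X] ≈ 1.875.

E[X] = 15 · (1/2)^{3} = 15/8 ≈ 1.875.


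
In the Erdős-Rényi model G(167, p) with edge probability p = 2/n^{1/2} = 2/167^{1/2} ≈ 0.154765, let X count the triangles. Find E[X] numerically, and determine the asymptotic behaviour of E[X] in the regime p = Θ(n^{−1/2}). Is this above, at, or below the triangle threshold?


Number of potential triangles: C(167, 3) = 762355.
Each occurs with probability p³ ≈ (0.154765)³ ≈ 3.70693764e-03.
By linearity: E[X] = C(167, 3)·p³ ≈ 762355 · 3.70693764e-03 ≈ 2826.002445.
Since α = 1/2 < 1, p = c/n^{1/2} ≫ 1/n is above the triangle threshold p ~ 1/n. Asymptotically E[X] ~ (c³/6)·n^{3(1−α)} = (2³/6)·n^{1.5} → ∞; triangles are abundant w.h.p.

E[X] ≈ 2826.002445; in regime p = Θ(1/n^{1/2}) E[X] diverges (above the triangle threshold p ~ 1/n).


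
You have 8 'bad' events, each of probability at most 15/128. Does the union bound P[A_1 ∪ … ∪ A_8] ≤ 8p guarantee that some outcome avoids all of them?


Union bound: P[∪_{i=1}^{8} A_i] ≤ Σ_i P[A_i] ≤ 8·p = 8·(15/128) = 15/16.
Numerically: 15/16 ≈ 0.937500.
Is 15/16 < 1? YES.
Since P[∪ A_i] ≤ 15/16 < 1, the complement has P[∩ A_i^c] ≥ 1 − 15/16 = 1/16 > 0, so some outcome avoids every A_i.

8·p = 15/16 ≈ 0.937500; existence CERTIFIED by the union bound.


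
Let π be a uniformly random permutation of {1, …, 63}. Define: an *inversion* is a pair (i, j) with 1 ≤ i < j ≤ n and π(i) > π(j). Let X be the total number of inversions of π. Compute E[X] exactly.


Write X = Σ X_I over the C(63, 2) = 1953 pairs i < j, with X_I the indicator of one inversion.
There are 1953 indicators.
For each fixed pair i < j, the values π(i) and π(j) are two distinct elements of {1, …, 63} in uniformly random order; by symmetry P[π(i) > π(j)] = 1/2.
By linearity: E[X] = 1953 · (1/2) = C(63, 2) · (1/2) = 1953/2 = 1953/2 ≈ 976.5000.

E[X] = 1953/2 = 976.5000.


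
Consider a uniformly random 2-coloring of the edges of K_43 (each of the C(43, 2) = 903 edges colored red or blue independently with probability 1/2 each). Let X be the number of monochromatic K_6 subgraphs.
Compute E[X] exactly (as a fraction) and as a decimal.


Let X = Σ_S X_S over the C(43, 6) = 6096454 subsets S of size 6, where X_S = 1 if the K_6 on S is monochromatic.
For a fixed S, the K_6 on S has C(6, 2) = 15 edges. P[all 15 edges red] = (1/2)^15, and likewise for blue, so P[monochromatic] = 2·(1/2)^15 = 2^{1 − 15} = 1/16384.
By linearity of expectation: E[X] = C(43, 6) · 2^{1 − 15} = 6096454 · 1/16384 = 3048227/8192.
Numerically: E[X] ≈ 372.098.

E[X] = C(43,6)·2^(1−C(6,2)) = 3048227/8192 ≈ 372.098.


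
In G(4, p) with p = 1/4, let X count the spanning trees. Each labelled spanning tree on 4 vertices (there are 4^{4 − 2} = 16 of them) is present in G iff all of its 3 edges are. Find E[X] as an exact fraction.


K_4 has 4^{4 − 2} = 16 labelled spanning trees.
For each such spanning tree H, let X_H = 1 if all 3 edges of H are present in G. Then P[X_H = 1] = p^{3} = (1/4)^{3} = 1/64.
By linearity of expectation: E[X] = Σ_H E[X_H] = 16 · p^{3} = 16 · 1/64 = 1/4.
Numerically: E[X] ≈ 0.25.

E[X] = 16 · (1/4)^{3} = 1/4 ≈ 0.25.


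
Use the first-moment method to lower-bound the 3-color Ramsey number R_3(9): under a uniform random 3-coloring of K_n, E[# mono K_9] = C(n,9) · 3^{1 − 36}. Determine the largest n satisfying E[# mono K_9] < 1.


We need C(n, 9) · 3^{1 − 36} < 1, i.e. C(n, 9) < 3^{36 − 1} = 50031545098999707.
Check values of n near the boundary:
  n = 300: C(300, 9) = 48052241692154700; 48052241692154700 < 50031545098999707? YES
  n = 301: C(301, 9) = 49533303936090975; 49533303936090975 < 50031545098999707? YES
  n = 302: C(302, 9) = 51054804739588650; 51054804739588650 < 50031545098999707? NO
The largest n with C(n, 9) < 50031545098999707 is n = 301 (where E[X] = 16511101312030325/16677181699666569 ≈ 0.9900). Hence R_3(9) > 301, i.e. R_3(9) ≥ 302.

Largest n = 301; hence R_3(9) > 301.


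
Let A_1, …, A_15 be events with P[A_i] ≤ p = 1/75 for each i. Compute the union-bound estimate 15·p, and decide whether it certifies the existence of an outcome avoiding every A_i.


Union bound: P[∪_{i=1}^{15} A_i] ≤ Σ_i P[A_i] ≤ 15·p = 15·(1/75) = 1/5.
Numerically: 1/5 ≈ 0.2000.
Is 1/5 < 1? YES.
Since P[∪ A_i] ≤ 1/5 < 1, the complement has P[∩ A_i^c] ≥ 1 − 1/5 = 4/5 > 0, so some outcome avoids every A_i.

15·p = 1/5 ≈ 0.2000; existence CERTIFIED by the union bound.


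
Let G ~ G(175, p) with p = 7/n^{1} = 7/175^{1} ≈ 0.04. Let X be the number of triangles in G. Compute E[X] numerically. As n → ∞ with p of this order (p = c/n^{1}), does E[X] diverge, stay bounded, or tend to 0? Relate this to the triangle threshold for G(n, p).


Number of potential triangles: C(175, 3) = 877975.
Each occurs with probability p³ ≈ (0.04)³ ≈ 6.40000000e-05.
By linearity: E[X] = C(175, 3)·p³ ≈ 877975 · 6.40000000e-05 ≈ 56.190400.
Here α = 1, so p = 7/n is exactly at the triangle threshold p ~ 1/n. Asymptotically E[X] → c³/6 = 7³/6 = 343/6 ≈ 57.166667, a bounded constant. In this regime the triangle count is asymptotically Poisson(c³/6).

E[X] ≈ 56.190400; in regime p = Θ(1/n^{1}) E[X] stays bounded (at the triangle threshold p ~ 1/n).


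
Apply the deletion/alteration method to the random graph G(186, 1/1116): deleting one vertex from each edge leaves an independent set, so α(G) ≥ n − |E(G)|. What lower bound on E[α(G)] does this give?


E[|E(G)|] = C(186, 2)·p = 17205 · (1/1116) = 185/12.
E[α(G)] ≥ n − E[|E(G)|] = 186 − 185/12 = 2047/12.
Numerically: ≈ 170.58333.
(This is only a lower bound; the true E[α(G)] may be larger.)

E[α(G)] ≥ 2047/12 ≈ 170.58333.


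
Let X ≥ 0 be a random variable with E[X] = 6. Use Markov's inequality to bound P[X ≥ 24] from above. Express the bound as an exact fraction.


μ = E[X] = 6, a = 24.
Markov: P[X ≥ 24] ≤ μ/a = (6)/24 = 1/4.
Numerically: ≈ 0.2500.
(Since a = 24 > μ = 6.0000, the bound 1/4 is < 1 and informative.)

P[X ≥ 24] ≤ 1/4 ≈ 0.2500.


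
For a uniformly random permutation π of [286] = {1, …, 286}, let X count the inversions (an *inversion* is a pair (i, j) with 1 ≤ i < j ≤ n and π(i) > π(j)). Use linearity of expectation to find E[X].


Write X = Σ X_I over the C(286, 2) = 40755 pairs i < j, with X_I the indicator of one inversion.
There are 40755 indicators.
For each fixed pair i < j, the values π(i) and π(j) are two distinct elements of {1, …, 286} in uniformly random order; by symmetry P[π(i) > π(j)] = 1/2.
By linearity: E[X] = 40755 · (1/2) = C(286, 2) · (1/2) = 40755/2 = 40755/2 ≈ 20377.500.

E[X] = 40755/2 = 20377.500.


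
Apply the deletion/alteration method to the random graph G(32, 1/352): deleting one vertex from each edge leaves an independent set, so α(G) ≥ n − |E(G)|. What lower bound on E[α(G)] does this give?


E[|E(G)|] = C(32, 2)·p = 496 · (1/352) = 31/22.
E[α(G)] ≥ n − E[|E(G)|] = 32 − 31/22 = 673/22.
Numerically: ≈ 30.591.
(This is only a lower bound; the true E[α(G)] may be larger.)

E[α(G)] ≥ 673/22 ≈ 30.591.


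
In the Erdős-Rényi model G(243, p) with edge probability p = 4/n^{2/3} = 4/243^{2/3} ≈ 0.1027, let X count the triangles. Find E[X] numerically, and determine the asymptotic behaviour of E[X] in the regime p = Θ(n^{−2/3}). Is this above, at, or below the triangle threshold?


Number of potential triangles: C(243, 3) = 2362041.
Each occurs with probability p³ ≈ (0.1027)³ ≈ 1.083846e-03.
By linearity: E[X] = C(243, 3)·p³ ≈ 2362041 · 1.083846e-03 ≈ 2560.0878.
Since α = 2/3 < 1, p = c/n^{2/3} ≫ 1/n is above the triangle threshold p ~ 1/n. Asymptotically E[X] ~ (c³/6)·n^{3(1−α)} = (4³/6)·n^{1} → ∞; triangles are abundant w.h.p.

E[X] ≈ 2560.0878; in regime p = Θ(1/n^{2/3}) E[X] diverges (above the triangle threshold p ~ 1/n).


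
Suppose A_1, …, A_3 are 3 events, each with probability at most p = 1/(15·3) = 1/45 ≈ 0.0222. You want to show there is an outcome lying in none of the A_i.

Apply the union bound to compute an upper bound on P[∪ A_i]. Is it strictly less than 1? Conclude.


Union bound: P[∪_{i=1}^{3} A_i] ≤ Σ_i P[A_i] ≤ 3·p = 3·(1/45) = 1/15.
Numerically: 1/15 ≈ 0.0667.
Is 1/15 < 1? YES.
Since P[∪ A_i] ≤ 1/15 < 1, the complement has P[∩ A_i^c] ≥ 1 − 1/15 = 14/15 > 0, so some outcome avoids every A_i.

3·p = 1/15 ≈ 0.0667; existence CERTIFIED by the union bound.


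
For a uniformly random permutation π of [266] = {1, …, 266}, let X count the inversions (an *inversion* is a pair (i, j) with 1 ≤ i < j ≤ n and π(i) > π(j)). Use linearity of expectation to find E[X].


Write X = Σ X_I over the C(266, 2) = 35245 pairs i < j, with X_I the indicator of one inversion.
There are 35245 indicators.
For each fixed pair i < j, the values π(i) and π(j) are two distinct elements of {1, …, 266} in uniformly random order; by symmetry P[π(i) > π(j)] = 1/2.
By linearity: E[X] = 35245 · (1/2) = C(266, 2) · (1/2) = 35245/2 = 35245/2 ≈ 17622.500000.

E[X] = 35245/2 = 17622.500000.


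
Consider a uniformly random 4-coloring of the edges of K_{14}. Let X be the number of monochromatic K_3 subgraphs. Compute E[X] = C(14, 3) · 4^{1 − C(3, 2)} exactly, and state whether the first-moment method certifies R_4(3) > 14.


E[X] = C(14, 3) · 4^{1 − 3} = 364 · 4^{−2} = 364/16.
As a reduced fraction: E[X] = 91/4 ≈ 22.75000.
Is E[X] < 1? NO.
Since E[X] ≥ 1, the first-moment bound is inconclusive at n = 14; it does NOT by itself certify R_4(3) > 14.

E[X] = 91/4 ≈ 22.75000; E[X] ≥ 1; first-moment method inconclusive here.


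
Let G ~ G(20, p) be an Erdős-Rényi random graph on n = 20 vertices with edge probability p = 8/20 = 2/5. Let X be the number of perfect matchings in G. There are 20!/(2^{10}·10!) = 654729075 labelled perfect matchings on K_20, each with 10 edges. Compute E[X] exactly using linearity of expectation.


K_20 has 20!/(2^{10}·10!) = 654729075 labelled perfect matchings.
For each such perfect matching H, let X_H = 1 if all 10 edges of H are present in G. Then P[X_H = 1] = p^{10} = (2/5)^{10} = 1024/9765625.
By linearity: E[X] = Σ_H E[X_H] = 654729075 · p^{10} = 654729075 · 1024/9765625 = 26817702912/390625.
Numerically: E[X] ≈ 6.865e+04.

E[X] = 654729075 · (2/5)^{10} = 26817702912/390625 ≈ 6.865e+04.


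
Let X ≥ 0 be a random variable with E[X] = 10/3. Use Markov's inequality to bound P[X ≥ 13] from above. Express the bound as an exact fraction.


μ = E[X] = 10/3, a = 13.
Markov: P[X ≥ 13] ≤ μ/a = (10/3)/13 = 10/39.
Numerically: ≈ 0.256.
(Since a = 13 > μ = 3.333, the bound 10/39 is < 1 and informative.)

P[X ≥ 13] ≤ 10/39 ≈ 0.256.


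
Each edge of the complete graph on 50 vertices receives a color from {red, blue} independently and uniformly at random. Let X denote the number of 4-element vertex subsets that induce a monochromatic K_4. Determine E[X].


Let X = Σ_S X_S over the C(50, 4) = 230300 subsets S of size 4, where X_S = 1 if the K_4 on S is monochromatic.
For a fixed S, the K_4 on S has C(4, 2) = 6 edges. P[all 6 edges red] = (1/2)^6, and likewise for blue, so P[monochromatic] = 2·(1/2)^6 = 2^{1 − 6} = 1/32.
Summing: E[X] = C(50, 4) · 2^{1 − 6} = 230300 · 1/32 = 57575/8.
Numerically: E[X] ≈ 7196.87500.

E[X] = C(50,4)·2^(1−C(4,2)) = 57575/8 ≈ 7196.87500.


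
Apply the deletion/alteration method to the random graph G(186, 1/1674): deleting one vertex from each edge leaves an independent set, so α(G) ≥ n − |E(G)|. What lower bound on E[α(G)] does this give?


E[|E(G)|] = C(186, 2)·p = 17205 · (1/1674) = 185/18.
E[α(G)] ≥ n − E[|E(G)|] = 186 − 185/18 = 3163/18.
Numerically: ≈ 175.72222.
(This is only a lower bound; the true E[α(G)] may be larger.)

E[α(G)] ≥ 3163/18 ≈ 175.72222.


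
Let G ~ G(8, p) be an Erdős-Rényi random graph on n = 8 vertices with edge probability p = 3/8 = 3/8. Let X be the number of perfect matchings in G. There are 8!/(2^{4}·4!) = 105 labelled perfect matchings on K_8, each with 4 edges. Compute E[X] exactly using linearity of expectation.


K_8 has 8!/(2^{4}·4!) = 105 labelled perfect matchings.
For each such perfect matching H, let X_H = 1 if all 4 edges of H are present in G. Then P[X_H = 1] = p^{4} = (3/8)^{4} = 81/4096.
By linearity of expectation: E[X] = Σ_H E[X_H] = 105 · p^{4} = 105 · 81/4096 = 8505/4096.
Numerically: E[X] ≈ 2.08.

E[X] = 105 · (3/8)^{4} = 8505/4096 ≈ 2.08.


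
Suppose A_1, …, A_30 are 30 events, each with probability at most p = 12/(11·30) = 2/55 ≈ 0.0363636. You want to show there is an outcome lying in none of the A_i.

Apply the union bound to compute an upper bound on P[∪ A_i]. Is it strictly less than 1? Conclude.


Union bound: P[∪_{i=1}^{30} A_i] ≤ Σ_i P[A_i] ≤ 30·p = 30·(2/55) = 12/11.
Numerically: 12/11 ≈ 1.0909091.
Is 12/11 < 1? NO.
Since the bound 12/11 is ≥ 1, the union bound is uninformative here; it does NOT by itself certify existence.

30·p = 12/11 ≈ 1.0909091; existence NOT certified by the union bound.


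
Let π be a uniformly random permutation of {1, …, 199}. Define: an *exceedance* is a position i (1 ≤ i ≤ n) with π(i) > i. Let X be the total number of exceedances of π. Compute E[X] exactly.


Write X = Σ_{i=1}^{199} X_i, where X_i = 1_{π(i) > i}.
For each fixed i, π(i) is uniform over {1, …, 199} (marginal of a uniform permutation), so P[π(i) > i] = (n − i)/n. Summing: Σ_{i=1}^{199} (n − i)/n = (0 + 1 + … + 198)/199 = 199(199 − 1)/(2·199) = (199 − 1)/2.
Hence E[X] = Σ_{i=1}^{199} (199 − i)/199 = 99 ≈ 99.000.

E[X] = 99 = 99.000.


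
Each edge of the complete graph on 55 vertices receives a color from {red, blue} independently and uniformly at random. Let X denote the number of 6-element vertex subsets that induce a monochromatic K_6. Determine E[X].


Let X = Σ_S X_S over the C(55, 6) = 28989675 subsets S of size 6, where X_S = 1 if the K_6 on S is monochromatic.
For a fixed S, the K_6 on S has C(6, 2) = 15 edges. P[all 15 edges red] = (1/2)^15, and likewise for blue, so P[monochromatic] = 2·(1/2)^15 = 2^{1 − 15} = 1/16384.
By linearity of expectation: E[X] = C(55, 6) · 2^{1 − 15} = 28989675 · 1/16384 = 28989675/16384.
Numerically: E[X] ≈ 1769.38934.

E[X] = C(55,6)·2^(1−C(6,2)) = 28989675/16384 ≈ 1769.38934.


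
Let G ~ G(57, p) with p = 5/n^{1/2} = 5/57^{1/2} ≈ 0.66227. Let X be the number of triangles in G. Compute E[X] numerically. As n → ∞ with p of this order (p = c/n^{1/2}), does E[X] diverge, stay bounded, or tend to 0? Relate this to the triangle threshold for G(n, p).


Number of potential triangles: C(57, 3) = 29260.
Each occurs with probability p³ ≈ (0.66227)³ ≈ 2.9046762e-01.
By linearity: E[X] = C(57, 3)·p³ ≈ 29260 · 2.9046762e-01 ≈ 8499.08262.
Since α = 1/2 < 1, p = c/n^{1/2} ≫ 1/n is above the triangle threshold p ~ 1/n. Asymptotically E[X] ~ (c³/6)·n^{3(1−α)} = (5³/6)·n^{1.5} → ∞; triangles are abundant w.h.p.

E[X] ≈ 8499.08262; in regime p = Θ(1/n^{1/2}) E[X] diverges (above the triangle threshold p ~ 1/n).


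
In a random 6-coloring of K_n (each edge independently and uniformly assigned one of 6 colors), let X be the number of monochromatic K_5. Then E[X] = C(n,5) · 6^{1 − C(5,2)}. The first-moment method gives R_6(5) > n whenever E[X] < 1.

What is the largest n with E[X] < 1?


We need C(n, 5) · 6^{1 − 10} < 1, i.e. C(n, 5) < 6^{10 − 1} = 10077696.
Check values of n near the boundary:
  n = 66: C(66, 5) = 8936928; 8936928 < 10077696? YES
  n = 67: C(67, 5) = 9657648; 9657648 < 10077696? YES
  n = 68: C(68, 5) = 10424128; 10424128 < 10077696? NO
The largest n with C(n, 5) < 10077696 is n = 67 (where E[X] = 67067/69984 ≈ 0.95832). Hence R_6(5) > 67, i.e. R_6(5) ≥ 68.

Largest n = 67; hence R_6(5) > 67.


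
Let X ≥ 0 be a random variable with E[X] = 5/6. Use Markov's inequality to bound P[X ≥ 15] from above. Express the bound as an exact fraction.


μ = E[X] = 5/6, a = 15.
Markov: P[X ≥ 15] ≤ μ/a = (5/6)/15 = 1/18.
Numerically: ≈ 0.055556.
(Since a = 15 > μ = 0.833333, the bound 1/18 is < 1 and informative.)

P[X ≥ 15] ≤ 1/18 ≈ 0.055556.


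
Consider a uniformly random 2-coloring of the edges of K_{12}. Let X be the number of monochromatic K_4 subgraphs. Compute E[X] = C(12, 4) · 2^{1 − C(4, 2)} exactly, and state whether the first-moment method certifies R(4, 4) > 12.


E[X] = C(12, 4) · 2^{1 − 6} = 495 · 2^{−5} = 495/32.
As a reduced fraction: E[X] = 495/32 ≈ 15.46875.
Is E[X] < 1? NO.
Since E[X] ≥ 1, the first-moment bound is inconclusive at n = 12; it does NOT by itself certify R(4, 4) > 12.

E[X] = 495/32 ≈ 15.46875; E[X] ≥ 1; first-moment method inconclusive here.


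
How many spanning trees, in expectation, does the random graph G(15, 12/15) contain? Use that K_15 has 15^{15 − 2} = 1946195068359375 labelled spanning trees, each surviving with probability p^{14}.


K_15 has 15^{15 − 2} = 1946195068359375 labelled spanning trees.
For each such spanning tree H, let X_H = 1 if all 14 edges of H are present in G. Then P[X_H = 1] = p^{14} = (4/5)^{14} = 268435456/6103515625.
By linearity: E[X] = Σ_H E[X_H] = 1946195068359375 · p^{14} = 1946195068359375 · 268435456/6103515625 = 427972821516288/5.
Numerically: E[X] ≈ 8.55946e+13.

E[X] = 1946195068359375 · (4/5)^{14} = 427972821516288/5 ≈ 8.55946e+13.


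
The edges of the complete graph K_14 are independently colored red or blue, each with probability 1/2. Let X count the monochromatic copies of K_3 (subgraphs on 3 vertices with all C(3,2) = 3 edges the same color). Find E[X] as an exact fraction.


Let X = Σ_S X_S over the C(14, 3) = 364 subsets S of size 3, where X_S = 1 if the K_3 on S is monochromatic.
For a fixed S, the K_3 on S has C(3, 2) = 3 edges. P[all 3 edges red] = (1/2)^3, and likewise for blue, so P[monochromatic] = 2·(1/2)^3 = 2^{1 − 3} = 1/4.
By linearity: E[X] = C(14, 3) · 2^{1 − 3} = 364 · 1/4 = 91.
Numerically: E[X] ≈ 91.00000.

E[X] = C(14,3)·2^(1−C(3,2)) = 91 ≈ 91.00000.


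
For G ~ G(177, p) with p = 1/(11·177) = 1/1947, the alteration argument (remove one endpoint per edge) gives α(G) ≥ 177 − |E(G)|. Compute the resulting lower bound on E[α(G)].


E[|E(G)|] = C(177, 2)·p = 15576 · (1/1947) = 8.
E[α(G)] ≥ n − E[|E(G)|] = 177 − 8 = 169.
Numerically: ≈ 169.0000.
(This is only a lower bound; the true E[α(G)] may be larger.)

E[α(G)] ≥ 169 ≈ 169.0000.


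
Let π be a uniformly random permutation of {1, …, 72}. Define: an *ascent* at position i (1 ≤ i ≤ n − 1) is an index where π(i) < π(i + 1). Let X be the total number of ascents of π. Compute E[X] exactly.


Write X = Σ X_I over i = 1, …, 71, with X_I the indicator of one ascent.
There are 71 indicators.
For each fixed i, the pair (π(i), π(i+1)) is a uniformly random ordered pair of distinct values from {1, …, 72}; by symmetry P[π(i) < π(i+1)] = 1/2.
By linearity: E[X] = 71 · (1/2) = (72 − 1) · (1/2) = 71/2 ≈ 35.5000.

E[X] = 71/2 = 35.5000.


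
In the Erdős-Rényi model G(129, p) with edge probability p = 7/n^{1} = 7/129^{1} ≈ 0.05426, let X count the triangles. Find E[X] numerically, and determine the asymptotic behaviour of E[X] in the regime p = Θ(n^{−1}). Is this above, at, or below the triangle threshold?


Number of potential triangles: C(129, 3) = 349504.
Each occurs with probability p³ ≈ (0.05426)³ ≈ 1.597809e-04.
By linearity: E[X] = C(129, 3)·p³ ≈ 349504 · 1.597809e-04 ≈ 55.8441.
Here α = 1, so p = 7/n is exactly at the triangle threshold p ~ 1/n. Asymptotically E[X] → c³/6 = 7³/6 = 343/6 ≈ 57.1667, a bounded constant. In this regime the triangle count is asymptotically Poisson(c³/6).

E[X] ≈ 55.8441; in regime p = Θ(1/n^{1}) E[X] stays bounded (at the triangle threshold p ~ 1/n).


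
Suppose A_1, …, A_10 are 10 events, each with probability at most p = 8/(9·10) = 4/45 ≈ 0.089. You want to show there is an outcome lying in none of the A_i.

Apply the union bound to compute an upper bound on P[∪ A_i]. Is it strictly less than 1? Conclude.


Union bound: P[∪_{i=1}^{10} A_i] ≤ Σ_i P[A_i] ≤ 10·p = 10·(4/45) = 8/9.
Numerically: 8/9 ≈ 0.889.
Is 8/9 < 1? YES.
Since P[∪ A_i] ≤ 8/9 < 1, the complement has P[∩ A_i^c] ≥ 1 − 8/9 = 1/9 > 0, so some outcome avoids every A_i.

10·p = 8/9 ≈ 0.889; existence CERTIFIED by the union bound.


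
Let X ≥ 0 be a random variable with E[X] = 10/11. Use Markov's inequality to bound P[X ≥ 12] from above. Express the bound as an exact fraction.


μ = E[X] = 10/11, a = 12.
Markov: P[X ≥ 12] ≤ μ/a = (10/11)/12 = 5/66.
Numerically: ≈ 0.076.
(Since a = 12 > μ = 0.909, the bound 5/66 is < 1 and informative.)

P[X ≥ 12] ≤ 5/66 ≈ 0.076.


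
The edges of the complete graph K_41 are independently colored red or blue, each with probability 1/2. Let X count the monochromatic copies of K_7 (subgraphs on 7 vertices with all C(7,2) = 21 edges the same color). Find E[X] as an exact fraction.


Let X = Σ_S X_S over the C(41, 7) = 22481940 subsets S of size 7, where X_S = 1 if the K_7 on S is monochromatic.
For a fixed S, the K_7 on S has C(7, 2) = 21 edges. P[all 21 edges red] = (1/2)^21, and likewise for blue, so P[monochromatic] = 2·(1/2)^21 = 2^{1 − 21} = 1/1048576.
By linearity of expectation: E[X] = C(41, 7) · 2^{1 − 21} = 22481940 · 1/1048576 = 5620485/262144.
Numerically: E[X] ≈ 21.440449.

E[X] = C(41,7)·2^(1−C(7,2)) = 5620485/262144 ≈ 21.440449.


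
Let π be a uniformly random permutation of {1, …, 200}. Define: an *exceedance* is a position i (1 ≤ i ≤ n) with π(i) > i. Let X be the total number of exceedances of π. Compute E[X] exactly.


Write X = Σ_{i=1}^{200} X_i, where X_i = 1_{π(i) > i}.
For each fixed i, π(i) is uniform over {1, …, 200} (marginal of a uniform permutation), so P[π(i) > i] = (n − i)/n. Summing: Σ_{i=1}^{200} (n − i)/n = (0 + 1 + … + 199)/200 = 200(200 − 1)/(2·200) = (200 − 1)/2.
Hence E[X] = Σ_{i=1}^{200} (200 − i)/200 = 199/2 ≈ 99.500000.

E[X] = 199/2 = 99.500000.


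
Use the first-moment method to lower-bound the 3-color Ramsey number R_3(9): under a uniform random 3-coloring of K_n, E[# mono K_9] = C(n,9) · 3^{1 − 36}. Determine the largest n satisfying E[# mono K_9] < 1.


We need C(n, 9) · 3^{1 − 36} < 1, i.e. C(n, 9) < 3^{36 − 1} = 50031545098999707.
Check values of n near the boundary:
  n = 300: C(300, 9) = 48052241692154700; 48052241692154700 < 50031545098999707? YES
  n = 301: C(301, 9) = 49533303936090975; 49533303936090975 < 50031545098999707? YES
  n = 302: C(302, 9) = 51054804739588650; 51054804739588650 < 50031545098999707? NO
  n = 303: C(303, 9) = 52617706925494425; 52617706925494425 < 50031545098999707? NO
  n = 304: C(304, 9) = 54222992899492560; 54222992899492560 < 50031545098999707? NO
The largest n with C(n, 9) < 50031545098999707 is n = 301 (where E[X] = 16511101312030325/16677181699666569 ≈ 0.9900). Hence R_3(9) > 301, i.e. R_3(9) ≥ 302.

Largest n = 301; hence R_3(9) > 301.


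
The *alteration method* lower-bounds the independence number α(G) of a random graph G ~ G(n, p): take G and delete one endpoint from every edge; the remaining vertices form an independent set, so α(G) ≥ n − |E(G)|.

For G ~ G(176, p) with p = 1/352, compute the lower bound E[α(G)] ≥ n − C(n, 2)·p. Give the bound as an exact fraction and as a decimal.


E[|E(G)|] = C(176, 2)·p = 15400 · (1/352) = 175/4.
E[α(G)] ≥ n − E[|E(G)|] = 176 − 175/4 = 529/4.
Numerically: ≈ 132.2500.
(This is only a lower bound; the true E[α(G)] may be larger.)

E[α(G)] ≥ 529/4 ≈ 132.2500.


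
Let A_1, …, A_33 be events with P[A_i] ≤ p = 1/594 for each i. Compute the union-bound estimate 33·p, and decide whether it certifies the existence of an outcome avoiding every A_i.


Union bound: P[∪_{i=1}^{33} A_i] ≤ Σ_i P[A_i] ≤ 33·p = 33·(1/594) = 1/18.
Numerically: 1/18 ≈ 0.056.
Is 1/18 < 1? YES.
Since P[∪ A_i] ≤ 1/18 < 1, the complement has P[∩ A_i^c] ≥ 1 − 1/18 = 17/18 > 0, so some outcome avoids every A_i.

33·p = 1/18 ≈ 0.056; existence CERTIFIED by the union bound.


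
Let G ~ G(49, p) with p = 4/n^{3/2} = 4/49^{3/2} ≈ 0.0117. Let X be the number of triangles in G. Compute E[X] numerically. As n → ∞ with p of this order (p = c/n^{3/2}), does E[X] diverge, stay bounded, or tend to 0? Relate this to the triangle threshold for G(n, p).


Number of potential triangles: C(49, 3) = 18424.
Each occurs with probability p³ ≈ (0.0117)³ ≈ 1.58598e-06.
By linearity: E[X] = C(49, 3)·p³ ≈ 18424 · 1.58598e-06 ≈ 0.029.
Since α = 3/2 > 1, p = c/n^{3/2} = o(1/n) is below the triangle threshold p ~ 1/n. Asymptotically E[X] ~ (c³/6)·n^{3(1−α)} = (4³/6)·n^{-1.5} → 0, so by Markov's inequality G has no triangles w.h.p.

E[X] ≈ 0.029; in regime p = Θ(1/n^{3/2}) E[X] tends to 0 (below the triangle threshold p ~ 1/n).


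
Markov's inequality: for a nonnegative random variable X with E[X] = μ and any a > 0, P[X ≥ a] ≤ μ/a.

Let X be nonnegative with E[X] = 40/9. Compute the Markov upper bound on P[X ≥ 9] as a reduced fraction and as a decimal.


μ = E[X] = 40/9, a = 9.
Markov: P[X ≥ 9] ≤ μ/a = (40/9)/9 = 40/81.
Numerically: ≈ 0.4938.
(Since a = 9 > μ = 4.4444, the bound 40/81 is < 1 and informative.)

P[X ≥ 9] ≤ 40/81 ≈ 0.4938.


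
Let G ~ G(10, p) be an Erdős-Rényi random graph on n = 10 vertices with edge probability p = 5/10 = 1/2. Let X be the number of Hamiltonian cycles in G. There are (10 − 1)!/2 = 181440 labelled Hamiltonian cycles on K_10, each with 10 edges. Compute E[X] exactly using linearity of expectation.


K_10 has (10 − 1)!/2 = 181440 labelled Hamiltonian cycles.
For each such Hamiltonian cycle H, let X_H = 1 if all 10 edges of H are present in G. Then P[X_H = 1] = p^{10} = (1/2)^{10} = 1/1024.
By linearity of expectation: E[X] = Σ_H E[X_H] = 181440 · p^{10} = 181440 · 1/1024 = 2835/16.
Numerically: E[X] ≈ 177.

E[X] = 181440 · (1/2)^{10} = 2835/16 ≈ 177.


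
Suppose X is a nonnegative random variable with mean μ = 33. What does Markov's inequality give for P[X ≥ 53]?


μ = E[X] = 33, a = 53.
Markov: P[X ≥ 53] ≤ μ/a = (33)/53 = 33/53.
Numerically: ≈ 0.623.
(Since a = 53 > μ = 33.000, the bound 33/53 is < 1 and informative.)

P[X ≥ 53] ≤ 33/53 ≈ 0.623.


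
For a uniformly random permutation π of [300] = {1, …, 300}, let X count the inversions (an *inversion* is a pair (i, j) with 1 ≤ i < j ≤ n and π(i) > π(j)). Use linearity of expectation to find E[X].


Write X = Σ X_I over the C(300, 2) = 44850 pairs i < j, with X_I the indicator of one inversion.
There are 44850 indicators.
For each fixed pair i < j, the values π(i) and π(j) are two distinct elements of {1, …, 300} in uniformly random order; by symmetry P[π(i) > π(j)] = 1/2.
By linearity: E[X] = 44850 · (1/2) = C(300, 2) · (1/2) = 44850/2 = 22425 ≈ 22425.000.

E[X] = 22425 = 22425.000.


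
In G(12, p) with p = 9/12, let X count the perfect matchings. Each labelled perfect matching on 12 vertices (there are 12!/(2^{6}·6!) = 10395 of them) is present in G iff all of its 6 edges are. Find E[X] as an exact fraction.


K_12 has 12!/(2^{6}·6!) = 10395 labelled perfect matchings.
For each such perfect matching H, let X_H = 1 if all 6 edges of H are present in G. Then P[X_H = 1] = p^{6} = (3/4)^{6} = 729/4096.
By linearity: E[X] = Σ_H E[X_H] = 10395 · p^{6} = 10395 · 729/4096 = 7577955/4096.
Numerically: E[X] ≈ 1.85e+03.

E[X] = 10395 · (3/4)^{6} = 7577955/4096 ≈ 1.85e+03.
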